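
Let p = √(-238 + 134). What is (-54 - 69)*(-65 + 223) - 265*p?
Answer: -19434 - 530*I*√26 ≈ -19434.0 - 2702.5*I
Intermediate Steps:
p = 2*I*√26 (p = √(-104) = 2*I*√26 ≈ 10.198*I)
(-54 - 69)*(-65 + 223) - 265*p = (-54 - 69)*(-65 + 223) - 530*I*√26 = -123*158 - 530*I*√26 = -19434 - 530*I*√26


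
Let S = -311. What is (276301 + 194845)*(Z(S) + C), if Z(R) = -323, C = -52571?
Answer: -24920796524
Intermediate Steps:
(276301 + 194845)*(Z(S) + C) = (276301 + 194845)*(-323 - 52571) = 471146*(-52894) = -24920796524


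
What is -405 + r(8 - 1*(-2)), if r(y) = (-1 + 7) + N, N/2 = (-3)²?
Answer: -381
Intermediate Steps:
N = 18 (N = 2*(-3)² = 2*9 = 18)
r(y) = 24 (r(y) = (-1 + 7) + 18 = 6 + 18 = 24)
-405 + r(8 - 1*(-2)) = -405 + 24 = -381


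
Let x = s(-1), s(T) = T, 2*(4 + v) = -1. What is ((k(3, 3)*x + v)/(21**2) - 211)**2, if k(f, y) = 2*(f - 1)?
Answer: 34640282161/777924 ≈ 44529.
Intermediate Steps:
v = -9/2 (v = -4 + (1/2)*(-1) = -4 - 1/2 = -9/2 ≈ -4.5000)
k(f, y) = -2 + 2*f (k(f, y) = 2*(-1 + f) = -2 + 2*f)
x = -1
((k(3, 3)*x + v)/(21**2) - 211)**2 = (((-2 + 2*3)*(-1) - 9/2)/(21**2) - 211)**2 = (((-2 + 6)*(-1) - 9/2)/441 - 211)**2 = ((4*(-1) - 9/2)*(1/441) - 211)**2 = ((-4 - 9/2)*(1/441) - 211)**2 = (-17/2*1/441 - 211)**2 = (-17/882 - 211)**2 = (-186119/882)**2 = 34640282161/777924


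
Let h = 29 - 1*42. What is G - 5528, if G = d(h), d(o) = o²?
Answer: -5359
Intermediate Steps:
h = -13 (h = 29 - 42 = -13)
G = 169 (G = (-13)² = 169)
G - 5528 = 169 - 5528 = -5359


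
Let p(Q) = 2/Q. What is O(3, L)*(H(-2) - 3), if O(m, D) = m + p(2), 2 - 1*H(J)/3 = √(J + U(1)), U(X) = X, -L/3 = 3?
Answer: 12 - 12*I ≈ 12.0 - 12.0*I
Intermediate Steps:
L = -9 (L = -3*3 = -9)
H(J) = 6 - 3*√(1 + J) (H(J) = 6 - 3*√(J + 1) = 6 - 3*√(1 + J))
O(m, D) = 1 + m (O(m, D) = m + 2/2 = m + 2*(½) = m + 1 = 1 + m)
O(3, L)*(H(-2) - 3) = (1 + 3)*((6 - 3*√(1 - 2)) - 3) = 4*((6 - 3*I) - 3) = 4*(3 - 3*I) = 12 - 12*I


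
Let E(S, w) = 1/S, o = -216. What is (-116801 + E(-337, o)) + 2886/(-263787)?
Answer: -3461056170596/29632073 ≈ -1.1680e+5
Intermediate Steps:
(-116801 + E(-337, o)) + 2886/(-263787) = (-116801 + 1/(-337)) + 2886/(-263787) = (-116801 - 1/337) + 2886*(-1/263787) = -39361938/337 - 962/87929 = -3461056170596/29632073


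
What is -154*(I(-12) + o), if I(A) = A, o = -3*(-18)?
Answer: -6468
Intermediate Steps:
o = 54
-154*(I(-12) + o) = -154*(-12 + 54) = -154*42 = -6468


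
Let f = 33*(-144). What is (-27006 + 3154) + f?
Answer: -28604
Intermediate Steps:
f = -4752
(-27006 + 3154) + f = (-27006 + 3154) - 4752 = -23852 - 4752 = -28604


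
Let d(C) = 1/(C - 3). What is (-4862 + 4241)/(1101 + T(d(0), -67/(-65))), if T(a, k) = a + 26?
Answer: -1863/3380 ≈ -0.55118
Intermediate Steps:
d(C) = 1/(-3 + C)
T(a, k) = 26 + a
(-4862 + 4241)/(1101 + T(d(0), -67/(-65))) = (-4862 + 4241)/(1101 + (26 + 1/(-3 + 0))) = -621/(1101 + (26 + 1/(-3))) = -621/(1101 + (26 - ⅓)) = -621/(1101 + 77/3) = -621/3380/3 = -621*3/3380 = -1863/3380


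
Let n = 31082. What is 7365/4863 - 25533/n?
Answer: 34917317/50383922 ≈ 0.69302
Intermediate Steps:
7365/4863 - 25533/n = 7365/4863 - 25533/31082 = 7365*(1/4863) - 25533*1/31082 = 2455/1621 - 25533/31082 = 34917317/50383922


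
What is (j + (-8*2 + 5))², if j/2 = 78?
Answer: 21025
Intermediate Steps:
j = 156 (j = 2*78 = 156)
(j + (-8*2 + 5))² = (156 + (-8*2 + 5))² = (156 + (-16 + 5))² = (156 - 11)² = 145² = 21025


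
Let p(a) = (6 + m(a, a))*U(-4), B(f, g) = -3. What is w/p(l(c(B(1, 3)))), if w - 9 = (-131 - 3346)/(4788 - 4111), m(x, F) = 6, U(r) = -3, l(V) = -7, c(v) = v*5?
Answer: -218/2031 ≈ -0.10734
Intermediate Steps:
c(v) = 5*v
w = 2616/677 (w = 9 + (-131 - 3346)/(4788 - 4111) = 9 - 3477/677 = 2616/677 ≈ 3.8641)
p(a) = -36 (p(a) = (6 + 6)*(-3) = 12*(-3) = -36)
w/p(l(c(B(1, 3)))) = (2616/677)/(-36) = (2616/677)*(-1/36) = -218/2031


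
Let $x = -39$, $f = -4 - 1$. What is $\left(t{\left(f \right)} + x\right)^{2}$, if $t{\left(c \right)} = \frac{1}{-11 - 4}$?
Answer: $\frac{343396}{225} \approx 1526.2$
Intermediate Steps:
$f = -5$
$t{\left(c \right)} = - \frac{1}{15}$ ($t{\left(c \right)} = \frac{1}{-15} = - \frac{1}{15}$)
$\left(t{\left(f \right)} + x\right)^{2} = \left(- \frac{1}{15} - 39\right)^{2} = \left(- \frac{586}{15}\right)^{2} = \frac{343396}{225}$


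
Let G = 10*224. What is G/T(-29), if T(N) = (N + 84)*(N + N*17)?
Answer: -224/2871 ≈ -0.078022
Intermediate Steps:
T(N) = 18*N*(84 + N) (T(N) = (84 + N)*(N + 17*N) = (84 + N)*(18*N) = 18*N*(84 + N))
G = 2240
G/T(-29) = 2240/((18*(-29)*(84 - 29))) = 2240/((18*(-29)*55)) = 2240/(-28710) = 2240*(-1/28710) = -224/2871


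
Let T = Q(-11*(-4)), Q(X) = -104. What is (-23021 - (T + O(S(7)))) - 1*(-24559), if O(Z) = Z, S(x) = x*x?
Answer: 1593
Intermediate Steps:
S(x) = x²
T = -104
(-23021 - (T + O(S(7)))) - 1*(-24559) = (-23021 - (-104 + 7²)) - 1*(-24559) = (-23021 - (-104 + 49)) + 24559 = (-23021 - 1*(-55)) + 24559 = (-23021 + 55) + 24559 = -22966 + 24559 = 1593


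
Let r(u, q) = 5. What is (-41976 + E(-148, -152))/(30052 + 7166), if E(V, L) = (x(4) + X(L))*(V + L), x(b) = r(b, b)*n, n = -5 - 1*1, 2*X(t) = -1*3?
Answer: -5421/6203 ≈ -0.87393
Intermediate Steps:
X(t) = -3/2 (X(t) = (-1*3)/2 = (½)*(-3) = -3/2)
n = -6 (n = -5 - 1 = -6)
x(b) = -30 (x(b) = 5*(-6) = -30)
E(V, L) = -63*L/2 - 63*V/2 (E(V, L) = (-30 - 3/2)*(V + L) = -63*(L + V)/2 = -63*L/2 - 63*V/2)
(-41976 + E(-148, -152))/(30052 + 7166) = (-41976 + (-63/2*(-152) - 63/2*(-148)))/(30052 + 7166) = (-41976 + (4788 + 4662))/37218 = (-41976 + 9450)*(1/37218) = -32526*1/37218 = -5421/6203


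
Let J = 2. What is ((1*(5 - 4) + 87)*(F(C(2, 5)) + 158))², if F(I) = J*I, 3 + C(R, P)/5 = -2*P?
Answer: 6071296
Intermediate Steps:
C(R, P) = -15 - 10*P (C(R, P) = -15 + 5*(-2*P) = -15 - 10*P)
F(I) = 2*I
((1*(5 - 4) + 87)*(F(C(2, 5)) + 158))² = ((1*(5 - 4) + 87)*(2*(-15 - 10*5) + 158))² = ((1*1 + 87)*(2*(-15 - 50) + 158))² = ((1 + 87)*(2*(-65) + 158))² = (88*(-130 + 158))² = (88*28)² = 2464² = 6071296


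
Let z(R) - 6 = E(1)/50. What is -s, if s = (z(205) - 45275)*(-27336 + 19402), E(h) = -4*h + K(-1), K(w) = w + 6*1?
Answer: -8979102183/25 ≈ -3.5916e+8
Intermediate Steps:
K(w) = 6 + w (K(w) = w + 6 = 6 + w)
E(h) = 5 - 4*h (E(h) = -4*h + (6 - 1) = -4*h + 5 = 5 - 4*h)
z(R) = 301/50 (z(R) = 6 + (5 - 4*1)/50 = 6 + (5 - 4)*(1/50) = 6 + 1*(1/50) = 6 + 1/50 = 301/50)
s = 8979102183/25 (s = (301/50 - 45275)*(-27336 + 19402) = -2263449/50*(-7934) = 8979102183/25 ≈ 3.5916e+8)
-s = -1*8979102183/25 = -8979102183/25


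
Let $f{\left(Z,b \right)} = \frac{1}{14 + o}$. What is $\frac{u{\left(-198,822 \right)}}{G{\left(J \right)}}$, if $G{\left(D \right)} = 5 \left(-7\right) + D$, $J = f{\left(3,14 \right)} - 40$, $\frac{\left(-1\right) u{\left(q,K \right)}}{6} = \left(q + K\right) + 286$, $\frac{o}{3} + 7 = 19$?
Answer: $\frac{273000}{3749} \approx 72.819$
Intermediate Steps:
$o = 36$ ($o = -21 + 3 \cdot 19 = -21 + 57 = 36$)
$u{\left(q,K \right)} = -1716 - 6 K - 6 q$ ($u{\left(q,K \right)} = - 6 \left(\left(q + K\right) + 286\right) = - 6 \left(\left(K + q\right) + 286\right) = - 6 \left(286 + K + q\right) = -1716 - 6 K - 6 q$)
$f{\left(Z,b \right)} = \frac{1}{50}$ ($f{\left(Z,b \right)} = \frac{1}{14 + 36} = \frac{1}{50}$)
$J = - \frac{1999}{50}$ ($J = \frac{1}{50} - 40 = - \frac{1999}{50} \approx -39.98$)
$G{\left(D \right)} = -35 + D$
$\frac{u{\left(-198,822 \right)}}{G{\left(J \right)}} = \frac{-1716 - 4932 - -1188}{-35 - \frac{1999}{50}} = \frac{-1716 - 4932 + 1188}{- \frac{3749}{50}} = \left(-5460\right) \left(- \frac{50}{3749}\right) = \frac{273000}{3749}$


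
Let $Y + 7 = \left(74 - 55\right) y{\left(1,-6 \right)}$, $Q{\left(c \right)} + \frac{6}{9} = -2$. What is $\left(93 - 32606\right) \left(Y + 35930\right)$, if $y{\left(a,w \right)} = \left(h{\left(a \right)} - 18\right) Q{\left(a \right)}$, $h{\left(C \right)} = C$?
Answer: $- \frac{3587907089}{3} \approx -1.196 \cdot 10^{9}$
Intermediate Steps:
$Q{\left(c \right)} = - \frac{8}{3}$ ($Q{\left(c \right)} = - \frac{2}{3} - 2 = - \frac{8}{3}$)
$y{\left(a,w \right)} = 48 - \frac{8 a}{3}$ ($y{\left(a,w \right)} = \left(a - 18\right) \left(- \frac{8}{3}\right) = \left(-18 + a\right) \left(- \frac{8}{3}\right) = 48 - \frac{8 a}{3}$)
$Y = \frac{2563}{3}$ ($Y = -7 + \left(74 - 55\right) \left(48 - \frac{8}{3}\right) = -7 + 19 \left(48 - \frac{8}{3}\right) = -7 + 19 \cdot \frac{136}{3} = -7 + \frac{2584}{3} = \frac{2563}{3} \approx 854.33$)
$\left(93 - 32606\right) \left(Y + 35930\right) = \left(93 - 32606\right) \left(\frac{2563}{3} + 35930\right) = \left(-32513\right) \frac{110353}{3} = - \frac{3587907089}{3}$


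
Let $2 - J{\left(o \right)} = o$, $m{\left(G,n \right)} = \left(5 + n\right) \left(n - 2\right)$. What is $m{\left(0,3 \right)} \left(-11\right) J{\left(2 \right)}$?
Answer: $0$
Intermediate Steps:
$m{\left(G,n \right)} = \left(-2 + n\right) \left(5 + n\right)$ ($m{\left(G,n \right)} = \left(5 + n\right) \left(-2 + n\right) = \left(-2 + n\right) \left(5 + n\right)$)
$J{\left(o \right)} = 2 - o$
$m{\left(0,3 \right)} \left(-11\right) J{\left(2 \right)} = \left(-10 + 3^{2} + 3 \cdot 3\right) \left(-11\right) \left(2 - 2\right) = \left(-10 + 9 + 9\right) \left(-11\right) \left(2 - 2\right) = 8 \left(-11\right) 0 = \left(-88\right) 0 = 0$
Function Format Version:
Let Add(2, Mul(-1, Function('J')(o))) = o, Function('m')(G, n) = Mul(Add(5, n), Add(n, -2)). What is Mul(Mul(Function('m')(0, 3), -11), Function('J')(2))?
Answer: 0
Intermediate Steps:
Function('m')(G, n) = Mul(Add(-2, n), Add(5, n)) (Function('m')(G, n) = Mul(Add(5, n), Add(-2, n)) = Mul(Add(-2, n), Add(5, n)))
Function('J')(o) = Add(2, Mul(-1, o))
Mul(Mul(Function('m')(0, 3), -11), Function('J')(2)) = Mul(Mul(Add(-10, Pow(3, 2), Mul(3, 3)), -11), Add(2, Mul(-1, 2))) = Mul(Mul(Add(-10, 9, 9), -11), Add(2, -2)) = Mul(Mul(8, -11), 0) = Mul(-88, 0) = 0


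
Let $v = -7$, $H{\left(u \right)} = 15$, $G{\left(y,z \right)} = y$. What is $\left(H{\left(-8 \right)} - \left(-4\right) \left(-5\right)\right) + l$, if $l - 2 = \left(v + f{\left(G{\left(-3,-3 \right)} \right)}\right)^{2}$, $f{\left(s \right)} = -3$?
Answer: $97$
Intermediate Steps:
$l = 102$ ($l = 2 + \left(-7 - 3\right)^{2} = 2 + \left(-10\right)^{2} = 2 + 100 = 102$)
$\left(H{\left(-8 \right)} - \left(-4\right) \left(-5\right)\right) + l = \left(15 - \left(-4\right) \left(-5\right)\right) + 102 = \left(15 - 20\right) + 102 = -5 + 102 = 97$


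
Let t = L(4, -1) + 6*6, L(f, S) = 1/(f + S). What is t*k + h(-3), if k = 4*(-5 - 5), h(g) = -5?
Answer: -4375/3 ≈ -1458.3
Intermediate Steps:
k = -40 (k = 4*(-10) = -40)
L(f, S) = 1/(S + f)
t = 109/3 (t = 1/(-1 + 4) + 6*6 = 1/3 + 36 = 109/3 ≈ 36.333)
t*k + h(-3) = (109/3)*(-40) - 5 = -4360/3 - 5 = -4375/3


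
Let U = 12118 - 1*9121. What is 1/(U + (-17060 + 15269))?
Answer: 1/1206 ≈ 0.00082919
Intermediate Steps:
U = 2997 (U = 12118 - 9121 = 2997)
1/(U + (-17060 + 15269)) = 1/(2997 + (-17060 + 15269)) = 1/(2997 - 1791) = 1/1206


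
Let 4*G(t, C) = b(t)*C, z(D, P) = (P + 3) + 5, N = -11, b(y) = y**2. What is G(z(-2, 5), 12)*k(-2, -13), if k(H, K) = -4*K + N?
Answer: 20787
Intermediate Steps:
z(D, P) = 8 + P (z(D, P) = (3 + P) + 5 = 8 + P)
G(t, C) = C*t**2/4 (G(t, C) = (t**2*C)/4 = (C*t**2)/4 = C*t**2/4)
k(H, K) = -11 - 4*K (k(H, K) = -4*K - 11 = -11 - 4*K)
G(z(-2, 5), 12)*k(-2, -13) = ((1/4)*12*(8 + 5)**2)*(-11 - 4*(-13)) = ((1/4)*12*13**2)*(-11 + 52) = ((1/4)*12*169)*41 = 507*41 = 20787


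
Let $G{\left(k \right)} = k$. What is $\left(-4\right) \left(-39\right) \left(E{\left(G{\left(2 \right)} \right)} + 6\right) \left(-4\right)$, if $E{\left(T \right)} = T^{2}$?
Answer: $-6240$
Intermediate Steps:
$\left(-4\right) \left(-39\right) \left(E{\left(G{\left(2 \right)} \right)} + 6\right) \left(-4\right) = \left(-4\right) \left(-39\right) \left(2^{2} + 6\right) \left(-4\right) = 156 \left(4 + 6\right) \left(-4\right) = 156 \cdot 10 \left(-4\right) = 156 \left(-40\right) = -6240$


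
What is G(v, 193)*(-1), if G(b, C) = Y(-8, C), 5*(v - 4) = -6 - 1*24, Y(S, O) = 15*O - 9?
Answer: -2886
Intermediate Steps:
Y(S, O) = -9 + 15*O
v = -2 (v = 4 + (-6 - 1*24)/5 = 4 + (-6 - 24)/5 = 4 + (1/5)*(-30) = 4 - 6 = -2)
G(b, C) = -9 + 15*C
G(v, 193)*(-1) = (-9 + 15*193)*(-1) = (-9 + 2895)*(-1) = 2886*(-1) = -2886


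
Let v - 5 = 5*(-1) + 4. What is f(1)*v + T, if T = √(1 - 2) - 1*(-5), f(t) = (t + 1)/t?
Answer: 13 + I ≈ 13.0 + 1.0*I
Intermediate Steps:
f(t) = (1 + t)/t
T = 5 + I (T = √(-1) + 5 = I + 5 = 5 + I ≈ 5.0 + 1.0*I)
v = 4 (v = 5 + (5*(-1) + 4) = 5 + (-5 + 4) = 5 - 1 = 4)
f(1)*v + T = ((1 + 1)/1)*4 + (5 + I) = (1*2)*4 + (5 + I) = 2*4 + (5 + I) = 8 + (5 + I) = 13 + I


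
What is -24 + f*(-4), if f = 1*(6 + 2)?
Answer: -56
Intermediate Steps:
f = 8 (f = 1*8 = 8)
-24 + f*(-4) = -24 + 8*(-4) = -24 - 32 = -56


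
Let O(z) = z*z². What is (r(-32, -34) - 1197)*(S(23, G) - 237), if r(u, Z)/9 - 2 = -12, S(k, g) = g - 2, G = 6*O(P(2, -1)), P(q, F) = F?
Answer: 315315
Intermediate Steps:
O(z) = z³
G = -6 (G = 6*(-1)³ = 6*(-1) = -6)
S(k, g) = -2 + g
r(u, Z) = -90 (r(u, Z) = 18 + 9*(-12) = 18 - 108 = -90)
(r(-32, -34) - 1197)*(S(23, G) - 237) = (-90 - 1197)*((-2 - 6) - 237) = -1287*(-8 - 237) = -1287*(-245) = 315315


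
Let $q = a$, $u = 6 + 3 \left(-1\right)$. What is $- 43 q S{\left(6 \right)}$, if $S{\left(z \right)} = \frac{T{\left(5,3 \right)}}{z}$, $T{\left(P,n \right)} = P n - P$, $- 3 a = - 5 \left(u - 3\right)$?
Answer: $0$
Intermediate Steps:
$u = 3$ ($u = 6 - 3 = 3$)
$a = 0$ ($a = - \frac{\left(-5\right) \left(3 - 3\right)}{3} = - \frac{\left(-5\right) 0}{3} = \left(- \frac{1}{3}\right) 0 = 0$)
$q = 0$
$T{\left(P,n \right)} = - P + P n$
$S{\left(z \right)} = \frac{10}{z}$ ($S{\left(z \right)} = \frac{5 \left(-1 + 3\right)}{z} = \frac{5 \cdot 2}{z} = \frac{10}{z}$)
$- 43 q S{\left(6 \right)} = \left(-43\right) 0 \cdot \frac{10}{6} = 0 \cdot 10 \cdot \frac{1}{6} = 0 \cdot \frac{5}{3} = 0$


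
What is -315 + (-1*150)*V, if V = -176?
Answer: 26085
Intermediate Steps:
-315 + (-1*150)*V = -315 - 1*150*(-176) = -315 - 150*(-176) = -315 + 26400 = 26085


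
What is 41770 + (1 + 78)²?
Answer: 48011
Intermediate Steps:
41770 + (1 + 78)² = 41770 + 79² = 41770 + 6241 = 48011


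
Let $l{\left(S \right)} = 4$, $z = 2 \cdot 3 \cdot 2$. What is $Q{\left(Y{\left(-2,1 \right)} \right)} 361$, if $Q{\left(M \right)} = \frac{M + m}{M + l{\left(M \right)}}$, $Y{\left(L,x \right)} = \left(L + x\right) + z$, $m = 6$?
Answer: $\frac{6137}{15} \approx 409.13$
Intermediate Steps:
$z = 12$ ($z = 6 \cdot 2 = 12$)
$Y{\left(L,x \right)} = 12 + L + x$ ($Y{\left(L,x \right)} = \left(L + x\right) + 12 = 12 + L + x$)
$Q{\left(M \right)} = \frac{6 + M}{4 + M}$ ($Q{\left(M \right)} = \frac{M + 6}{M + 4} = \frac{6 + M}{4 + M}$)
$Q{\left(Y{\left(-2,1 \right)} \right)} 361 = \frac{6 + \left(12 - 2 + 1\right)}{4 + \left(12 - 2 + 1\right)} 361 = \frac{6 + 11}{4 + 11} \cdot 361 = \frac{1}{15} \cdot 17 \cdot 361 = \frac{17}{15} \cdot 361 = \frac{6137}{15}$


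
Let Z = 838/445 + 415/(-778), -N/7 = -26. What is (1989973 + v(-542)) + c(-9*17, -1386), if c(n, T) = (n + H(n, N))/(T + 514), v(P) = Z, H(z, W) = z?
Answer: 150190912762007/75473780 ≈ 1.9900e+6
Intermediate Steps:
N = 182 (N = -7*(-26) = 182)
Z = 467289/346210 (Z = 838*(1/445) + 415*(-1/778) = 838/445 - 415/778 = 467289/346210 ≈ 1.3497)
v(P) = 467289/346210
c(n, T) = 2*n/(514 + T) (c(n, T) = (n + n)/(T + 514) = (2*n)/(514 + T) = 2*n/(514 + T))
(1989973 + v(-542)) + c(-9*17, -1386) = (1989973 + 467289/346210) + 2*(-9*17)/(514 - 1386) = 688949019619/346210 + 2*(-153)/(-872) = 688949019619/346210 + 2*(-153)*(-1/872) = 688949019619/346210 + 153/436 = 150190912762007/75473780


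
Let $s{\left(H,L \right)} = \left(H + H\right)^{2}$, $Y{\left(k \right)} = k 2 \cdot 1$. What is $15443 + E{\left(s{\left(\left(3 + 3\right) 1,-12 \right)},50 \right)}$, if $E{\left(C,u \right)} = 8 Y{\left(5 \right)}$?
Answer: $15523$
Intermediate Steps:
$Y{\left(k \right)} = 2 k$ ($Y{\left(k \right)} = 2 k 1 = 2 k$)
$s{\left(H,L \right)} = 4 H^{2}$ ($s{\left(H,L \right)} = \left(2 H\right)^{2} = 4 H^{2}$)
$E{\left(C,u \right)} = 80$ ($E{\left(C,u \right)} = 8 \cdot 2 \cdot 5 = 8 \cdot 10 = 80$)
$15443 + E{\left(s{\left(\left(3 + 3\right) 1,-12 \right)},50 \right)} = 15443 + 80 = 15523$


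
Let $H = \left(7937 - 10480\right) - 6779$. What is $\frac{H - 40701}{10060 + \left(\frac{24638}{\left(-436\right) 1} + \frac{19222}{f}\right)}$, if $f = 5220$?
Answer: $- \frac{7115521635}{1423470352} \approx -4.9987$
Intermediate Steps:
$H = -9322$ ($H = -2543 - 6779 = -9322$)
$\frac{H - 40701}{10060 + \left(\frac{24638}{\left(-436\right) 1} + \frac{19222}{f}\right)} = \frac{-9322 - 40701}{10060 + \left(\frac{24638}{\left(-436\right) 1} + \frac{19222}{5220}\right)} = - \frac{50023}{10060 + \left(\frac{24638}{-436} + 19222 \cdot \frac{1}{5220}\right)} = - \frac{50023}{10060 + \left(24638 \left(- \frac{1}{436}\right) + \frac{9611}{2610}\right)} = - \frac{50023}{10060 + \left(- \frac{12319}{218} + \frac{9611}{2610}\right)} = - \frac{50023}{10060 - \frac{7514348}{142245}} = - \frac{50023}{\frac{1423470352}{142245}} = \left(-50023\right) \frac{142245}{1423470352} = - \frac{7115521635}{1423470352}$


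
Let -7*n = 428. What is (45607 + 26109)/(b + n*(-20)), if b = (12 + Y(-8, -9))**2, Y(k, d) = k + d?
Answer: 502012/8735 ≈ 57.471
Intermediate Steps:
n = -428/7 (n = -1/7*428 = -428/7 ≈ -61.143)
Y(k, d) = d + k
b = 25 (b = (12 + (-9 - 8))**2 = (12 - 17)**2 = (-5)**2 = 25)
(45607 + 26109)/(b + n*(-20)) = (45607 + 26109)/(25 - 428/7*(-20)) = 71716/(25 + 8560/7) = 71716/(8735/7) = 71716*(7/8735) = 502012/8735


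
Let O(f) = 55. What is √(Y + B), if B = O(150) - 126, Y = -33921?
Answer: 2*I*√8498 ≈ 184.37*I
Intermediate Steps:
B = -71 (B = 55 - 126 = -71)
√(Y + B) = √(-33921 - 71) = √(-33992) = 2*I*√8498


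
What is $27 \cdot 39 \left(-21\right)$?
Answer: $-22113$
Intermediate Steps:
$27 \cdot 39 \left(-21\right) = 1053 \left(-21\right) = -22113$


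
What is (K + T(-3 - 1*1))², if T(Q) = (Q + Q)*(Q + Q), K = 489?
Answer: 305809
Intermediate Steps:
T(Q) = 4*Q² (T(Q) = (2*Q)*(2*Q) = 4*Q²)
(K + T(-3 - 1*1))² = (489 + 4*(-3 - 1*1)²)² = (489 + 4*(-3 - 1)²)² = (489 + 4*(-4)²)² = (489 + 4*16)² = (489 + 64)² = 553² = 305809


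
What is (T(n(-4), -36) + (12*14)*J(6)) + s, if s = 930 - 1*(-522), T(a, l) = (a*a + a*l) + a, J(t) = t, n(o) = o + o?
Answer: 2804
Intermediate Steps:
n(o) = 2*o
T(a, l) = a + a² + a*l (T(a, l) = (a² + a*l) + a = a + a² + a*l)
s = 1452 (s = 930 + 522 = 1452)
(T(n(-4), -36) + (12*14)*J(6)) + s = ((2*(-4))*(1 + 2*(-4) - 36) + (12*14)*6) + 1452 = (-8*(1 - 8 - 36) + 168*6) + 1452 = (-8*(-43) + 1008) + 1452 = (344 + 1008) + 1452 = 1352 + 1452 = 2804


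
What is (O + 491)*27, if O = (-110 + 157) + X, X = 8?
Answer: 14742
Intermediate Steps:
O = 55 (O = (-110 + 157) + 8 = 47 + 8 = 55)
(O + 491)*27 = (55 + 491)*27 = 546*27 = 14742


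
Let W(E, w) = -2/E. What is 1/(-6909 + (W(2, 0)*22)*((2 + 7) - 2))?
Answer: -1/7063 ≈ -0.00014158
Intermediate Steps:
1/(-6909 + (W(2, 0)*22)*((2 + 7) - 2)) = 1/(-6909 + (-2/2*22)*((2 + 7) - 2)) = 1/(-6909 + (-2*½*22)*(9 - 2)) = 1/(-6909 - 1*22*7) = 1/(-6909 - 22*7) = 1/(-6909 - 154) = 1/(-7063) = -1/7063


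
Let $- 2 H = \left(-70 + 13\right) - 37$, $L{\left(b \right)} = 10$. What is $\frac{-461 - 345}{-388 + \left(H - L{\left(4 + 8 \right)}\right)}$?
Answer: $\frac{62}{27} \approx 2.2963$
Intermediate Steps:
$H = 47$ ($H = - \frac{\left(-70 + 13\right) - 37}{2} = - \frac{-57 - 37}{2} = \left(- \frac{1}{2}\right) \left(-94\right) = 47$)
$\frac{-461 - 345}{-388 + \left(H - L{\left(4 + 8 \right)}\right)} = \frac{-461 - 345}{-388 + \left(47 - 10\right)} = - \frac{806}{-388 + \left(47 - 10\right)} = - \frac{806}{-388 + 37} = - \frac{806}{-351} = \left(-806\right) \left(- \frac{1}{351}\right) = \frac{62}{27}$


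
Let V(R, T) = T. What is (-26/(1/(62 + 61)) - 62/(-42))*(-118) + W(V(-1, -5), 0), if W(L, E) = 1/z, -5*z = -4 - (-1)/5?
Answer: 150499259/399 ≈ 3.7719e+5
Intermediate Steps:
z = 19/25 (z = -(-4 - (-1)/5)/5 = -(-4 - 1*(-⅕))/5 = -(-4 + ⅕)/5 = -⅕*(-19/5) = 19/25 ≈ 0.76000)
W(L, E) = 25/19 (W(L, E) = 1/(19/25) = 25/19)
(-26/(1/(62 + 61)) - 62/(-42))*(-118) + W(V(-1, -5), 0) = (-26/(1/(62 + 61)) - 62/(-42))*(-118) + 25/19 = (-26/(1/123) - 62*(-1/42))*(-118) + 25/19 = (-26/1/123 + 31/21)*(-118) + 25/19 = (-26*123 + 31/21)*(-118) + 25/19 = (-3198 + 31/21)*(-118) + 25/19 = -67127/21*(-118) + 25/19 = 7920986/21 + 25/19 = 150499259/399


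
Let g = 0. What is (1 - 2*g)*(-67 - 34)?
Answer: -101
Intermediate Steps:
(1 - 2*g)*(-67 - 34) = (1 - 2*0)*(-67 - 34) = (1 + 0)*(-101) = 1*(-101) = -101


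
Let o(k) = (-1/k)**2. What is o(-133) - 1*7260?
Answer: -128422139/17689 ≈ -7260.0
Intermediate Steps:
o(k) = k**(-2)
o(-133) - 1*7260 = (-133)**(-2) - 1*7260 = 1/17689 - 7260 = -128422139/17689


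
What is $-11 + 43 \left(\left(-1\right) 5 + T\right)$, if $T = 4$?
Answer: $-54$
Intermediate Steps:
$-11 + 43 \left(\left(-1\right) 5 + T\right) = -11 + 43 \left(\left(-1\right) 5 + 4\right) = -11 + 43 \left(-5 + 4\right) = -11 + 43 \left(-1\right) = -11 - 43 = -54$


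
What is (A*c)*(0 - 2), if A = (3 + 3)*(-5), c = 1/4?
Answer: 15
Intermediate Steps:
c = ¼ ≈ 0.25000
A = -30 (A = 6*(-5) = -30)
(A*c)*(0 - 2) = (-30*¼)*(0 - 2) = -15/2*(-2) = 15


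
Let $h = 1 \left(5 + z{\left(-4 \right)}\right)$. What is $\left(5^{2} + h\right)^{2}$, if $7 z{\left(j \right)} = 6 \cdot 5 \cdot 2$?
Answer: $\frac{72900}{49} \approx 1487.8$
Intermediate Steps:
$z{\left(j \right)} = \frac{60}{7}$ ($z{\left(j \right)} = \frac{6 \cdot 5 \cdot 2}{7} = \frac{30 \cdot 2}{7} = \frac{1}{7} \cdot 60 = \frac{60}{7}$)
$h = \frac{95}{7}$ ($h = 1 \left(5 + \frac{60}{7}\right) = 1 \cdot \frac{95}{7} = \frac{95}{7} \approx 13.571$)
$\left(5^{2} + h\right)^{2} = \left(5^{2} + \frac{95}{7}\right)^{2} = \left(25 + \frac{95}{7}\right)^{2} = \left(\frac{270}{7}\right)^{2} = \frac{72900}{49}$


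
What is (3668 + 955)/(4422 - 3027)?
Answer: 1541/465 ≈ 3.3140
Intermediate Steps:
(3668 + 955)/(4422 - 3027) = 4623/1395 = 4623*(1/1395) = 1541/465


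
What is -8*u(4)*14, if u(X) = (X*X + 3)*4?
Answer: -8512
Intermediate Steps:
u(X) = 12 + 4*X**2 (u(X) = (X**2 + 3)*4 = (3 + X**2)*4 = 12 + 4*X**2)
-8*u(4)*14 = -8*(12 + 4*4**2)*14 = -8*(12 + 4*16)*14 = -8*(12 + 64)*14 = -8*76*14 = -608*14 = -8512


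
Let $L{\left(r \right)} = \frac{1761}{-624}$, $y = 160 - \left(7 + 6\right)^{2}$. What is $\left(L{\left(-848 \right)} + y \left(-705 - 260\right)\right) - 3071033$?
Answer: $- \frac{636968971}{208} \approx -3.0624 \cdot 10^{6}$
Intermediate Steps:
$y = -9$ ($y = 160 - 13^{2} = 160 - 169 = -9$)
$L{\left(r \right)} = - \frac{587}{208}$ ($L{\left(r \right)} = 1761 \left(- \frac{1}{624}\right) = - \frac{587}{208}$)
$\left(L{\left(-848 \right)} + y \left(-705 - 260\right)\right) - 3071033 = \left(- \frac{587}{208} - 9 \left(-705 - 260\right)\right) - 3071033 = \left(- \frac{587}{208} - -8685\right) - 3071033 = \left(- \frac{587}{208} + 8685\right) - 3071033 = \frac{1805893}{208} - 3071033 = - \frac{636968971}{208}$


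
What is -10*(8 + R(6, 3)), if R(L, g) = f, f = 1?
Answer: -90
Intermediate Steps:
R(L, g) = 1
-10*(8 + R(6, 3)) = -10*(8 + 1) = -10*9 = -90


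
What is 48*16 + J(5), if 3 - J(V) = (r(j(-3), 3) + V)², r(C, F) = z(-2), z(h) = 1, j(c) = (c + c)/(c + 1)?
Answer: 735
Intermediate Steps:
j(c) = 2*c/(1 + c) (j(c) = (2*c)/(1 + c) = 2*c/(1 + c))
r(C, F) = 1
J(V) = 3 - (1 + V)²
48*16 + J(5) = 48*16 + (3 - (1 + 5)²) = 768 + (3 - 1*6²) = 768 + (3 - 1*36) = 768 + (3 - 36) = 768 - 33 = 735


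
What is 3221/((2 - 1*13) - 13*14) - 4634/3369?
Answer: -11745911/650217 ≈ -18.065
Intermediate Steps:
3221/((2 - 1*13) - 13*14) - 4634/3369 = 3221/((2 - 13) - 182) - 4634*1/3369 = 3221/(-11 - 182) - 4634/3369 = 3221/(-193) - 4634/3369 = 3221*(-1/193) - 4634/3369 = -3221/193 - 4634/3369 = -11745911/650217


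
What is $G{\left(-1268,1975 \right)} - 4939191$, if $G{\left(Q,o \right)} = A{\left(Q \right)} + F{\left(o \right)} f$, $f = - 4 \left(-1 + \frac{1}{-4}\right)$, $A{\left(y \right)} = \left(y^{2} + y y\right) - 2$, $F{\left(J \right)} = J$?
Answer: $-1713670$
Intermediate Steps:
$A{\left(y \right)} = -2 + 2 y^{2}$ ($A{\left(y \right)} = \left(y^{2} + y^{2}\right) - 2 = 2 y^{2} - 2 = -2 + 2 y^{2}$)
$f = 5$ ($f = - 4 \left(-1 - \frac{1}{4}\right) = \left(-4\right) \left(- \frac{5}{4}\right) = 5$)
$G{\left(Q,o \right)} = -2 + 2 Q^{2} + 5 o$ ($G{\left(Q,o \right)} = \left(-2 + 2 Q^{2}\right) + o 5 = \left(-2 + 2 Q^{2}\right) + 5 o = -2 + 2 Q^{2} + 5 o$)
$G{\left(-1268,1975 \right)} - 4939191 = \left(-2 + 2 \left(-1268\right)^{2} + 5 \cdot 1975\right) - 4939191 = \left(-2 + 2 \cdot 1607824 + 9875\right) - 4939191 = \left(-2 + 3215648 + 9875\right) - 4939191 = 3225521 - 4939191 = -1713670$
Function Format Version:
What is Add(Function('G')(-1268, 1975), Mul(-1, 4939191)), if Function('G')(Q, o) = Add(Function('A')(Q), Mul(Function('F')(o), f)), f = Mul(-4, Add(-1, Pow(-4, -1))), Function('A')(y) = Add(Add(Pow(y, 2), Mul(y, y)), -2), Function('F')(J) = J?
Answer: -1713670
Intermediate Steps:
Function('A')(y) = Add(-2, Mul(2, Pow(y, 2))) (Function('A')(y) = Add(Add(Pow(y, 2), Pow(y, 2)), -2) = Add(Mul(2, Pow(y, 2)), -2) = Add(-2, Mul(2, Pow(y, 2))))
f = 5 (f = Mul(-4, Add(-1, Rational(-1, 4))) = Mul(-4, Rational(-5, 4)) = 5)
Function('G')(Q, o) = Add(-2, Mul(2, Pow(Q, 2)), Mul(5, o)) (Function('G')(Q, o) = Add(Add(-2, Mul(2, Pow(Q, 2))), Mul(o, 5)) = Add(Add(-2, Mul(2, Pow(Q, 2))), Mul(5, o)) = Add(-2, Mul(2, Pow(Q, 2)), Mul(5, o)))
Add(Function('G')(-1268, 1975), Mul(-1, 4939191)) = Add(Add(-2, Mul(2, Pow(-1268, 2)), Mul(5, 1975)), Mul(-1, 4939191)) = Add(Add(-2, Mul(2, 1607824), 9875), -4939191) = Add(Add(-2, 3215648, 9875), -4939191) = Add(3225521, -4939191) = -1713670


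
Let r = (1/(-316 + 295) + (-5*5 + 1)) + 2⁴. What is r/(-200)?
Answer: 169/4200 ≈ 0.040238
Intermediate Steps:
r = -169/21 (r = (1/(-21) + (-25 + 1)) + 16 = (-1/21 - 24) + 16 = -505/21 + 16 = -169/21 ≈ -8.0476)
r/(-200) = -169/21/(-200) = -169/21*(-1/200) = 169/4200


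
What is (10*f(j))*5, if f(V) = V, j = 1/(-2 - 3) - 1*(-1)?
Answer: 40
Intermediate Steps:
j = ⅘ (j = 1/(-5) + 1 = -⅕ + 1 = ⅘ ≈ 0.80000)
(10*f(j))*5 = (10*(⅘))*5 = 8*5 = 40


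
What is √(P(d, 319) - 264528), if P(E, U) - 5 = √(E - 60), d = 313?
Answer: √(-264523 + √253) ≈ 514.3*I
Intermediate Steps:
P(E, U) = 5 + √(-60 + E) (P(E, U) = 5 + √(E - 60) = 5 + √(-60 + E))
√(P(d, 319) - 264528) = √((5 + √(-60 + 313)) - 264528) = √((5 + √253) - 264528) = √(-264523 + √253)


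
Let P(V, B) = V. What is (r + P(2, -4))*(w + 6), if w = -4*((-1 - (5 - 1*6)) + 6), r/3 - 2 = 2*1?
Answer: -252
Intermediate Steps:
r = 12 (r = 6 + 3*(2*1) = 6 + 3*2 = 6 + 6 = 12)
w = -24 (w = -4*((-1 - (5 - 6)) + 6) = -4*((-1 - 1*(-1)) + 6) = -4*((-1 + 1) + 6) = -4*(0 + 6) = -4*6 = -24)
(r + P(2, -4))*(w + 6) = (12 + 2)*(-24 + 6) = 14*(-18) = -252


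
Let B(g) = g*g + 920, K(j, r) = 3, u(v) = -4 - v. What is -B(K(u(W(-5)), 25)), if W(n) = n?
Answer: -929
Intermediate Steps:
B(g) = 920 + g**2 (B(g) = g**2 + 920 = 920 + g**2)
-B(K(u(W(-5)), 25)) = -(920 + 3**2) = -(920 + 9) = -1*929 = -929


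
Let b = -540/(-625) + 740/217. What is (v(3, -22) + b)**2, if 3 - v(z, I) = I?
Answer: 630532871721/735765625 ≈ 856.98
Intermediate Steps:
v(z, I) = 3 - I
b = 115936/27125 (b = -540*(-1/625) + 740*(1/217) = 108/125 + 740/217 = 115936/27125 ≈ 4.2741)
(v(3, -22) + b)**2 = ((3 - 1*(-22)) + 115936/27125)**2 = ((3 + 22) + 115936/27125)**2 = (25 + 115936/27125)**2 = (794061/27125)**2 = 630532871721/735765625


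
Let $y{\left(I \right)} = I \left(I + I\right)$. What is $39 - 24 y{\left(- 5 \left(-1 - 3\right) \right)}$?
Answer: $-19161$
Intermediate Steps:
$y{\left(I \right)} = 2 I^{2}$ ($y{\left(I \right)} = I 2 I = 2 I^{2}$)
$39 - 24 y{\left(- 5 \left(-1 - 3\right) \right)} = 39 - 24 \cdot 2 \left(- 5 \left(-1 - 3\right)\right)^{2} = 39 - 24 \cdot 2 \left(\left(-5\right) \left(-4\right)\right)^{2} = 39 - 24 \cdot 2 \cdot 20^{2} = 39 - 24 \cdot 2 \cdot 400 = 39 - 19200 = -19161$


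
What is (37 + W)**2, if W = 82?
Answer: 14161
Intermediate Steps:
(37 + W)**2 = (37 + 82)**2 = 119**2 = 14161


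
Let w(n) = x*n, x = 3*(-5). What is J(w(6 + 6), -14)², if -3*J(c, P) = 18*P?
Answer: 7056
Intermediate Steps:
x = -15
w(n) = -15*n
J(c, P) = -6*P
J(w(6 + 6), -14)² = (-6*(-14))² = 84² = 7056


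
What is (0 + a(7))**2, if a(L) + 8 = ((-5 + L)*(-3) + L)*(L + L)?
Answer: 36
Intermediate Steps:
a(L) = -8 + 2*L*(15 - 2*L) (a(L) = -8 + ((-5 + L)*(-3) + L)*(L + L) = -8 + ((15 - 3*L) + L)*(2*L) = -8 + (15 - 2*L)*(2*L) = -8 + 2*L*(15 - 2*L))
(0 + a(7))**2 = (0 + (-8 - 4*7**2 + 30*7))**2 = (0 + (-8 - 4*49 + 210))**2 = (0 + (-8 - 196 + 210))**2 = (0 + 6)**2 = 6**2 = 36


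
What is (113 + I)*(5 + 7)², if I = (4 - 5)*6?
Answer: 15408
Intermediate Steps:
I = -6 (I = -1*6 = -6)
(113 + I)*(5 + 7)² = (113 - 6)*(5 + 7)² = 107*12² = 107*144 = 15408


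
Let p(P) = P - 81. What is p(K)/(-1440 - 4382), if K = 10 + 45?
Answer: 13/2911 ≈ 0.0044658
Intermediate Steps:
K = 55
p(P) = -81 + P
p(K)/(-1440 - 4382) = (-81 + 55)/(-1440 - 4382) = -26/(-5822) = -26*(-1/5822) = 13/2911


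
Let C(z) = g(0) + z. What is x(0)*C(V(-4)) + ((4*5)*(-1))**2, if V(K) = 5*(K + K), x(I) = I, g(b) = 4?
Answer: 400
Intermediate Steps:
V(K) = 10*K (V(K) = 5*(2*K) = 10*K)
C(z) = 4 + z
x(0)*C(V(-4)) + ((4*5)*(-1))**2 = 0*(4 + 10*(-4)) + ((4*5)*(-1))**2 = 0*(4 - 40) + (20*(-1))**2 = 0*(-36) + (-20)**2 = 0 + 400 = 400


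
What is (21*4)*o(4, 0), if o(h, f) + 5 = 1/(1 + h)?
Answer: -2016/5 ≈ -403.20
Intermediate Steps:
o(h, f) = -5 + 1/(1 + h)
(21*4)*o(4, 0) = (21*4)*((-4 - 5*4)/(1 + 4)) = 84*((-4 - 20)/5) = 84*((⅕)*(-24)) = 84*(-24/5) = -2016/5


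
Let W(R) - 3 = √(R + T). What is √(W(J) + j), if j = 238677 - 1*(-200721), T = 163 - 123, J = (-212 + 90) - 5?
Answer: √(439401 + I*√87) ≈ 662.87 + 0.007*I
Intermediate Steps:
J = -127 (J = -122 - 5 = -127)
T = 40
W(R) = 3 + √(40 + R) (W(R) = 3 + √(R + 40) = 3 + √(40 + R))
j = 439398 (j = 238677 + 200721 = 439398)
√(W(J) + j) = √((3 + √(40 - 127)) + 439398) = √((3 + √(-87)) + 439398) = √((3 + I*√87) + 439398) = √(439401 + I*√87)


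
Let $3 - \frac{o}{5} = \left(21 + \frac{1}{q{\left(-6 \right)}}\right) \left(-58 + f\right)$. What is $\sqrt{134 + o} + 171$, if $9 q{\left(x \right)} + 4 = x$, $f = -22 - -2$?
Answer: $171 + 2 \sqrt{1997} \approx 260.38$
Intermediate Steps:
$f = -20$ ($f = -22 + 2 = -20$)
$q{\left(x \right)} = - \frac{4}{9} + \frac{x}{9}$
$o = 7854$ ($o = 15 - 5 \left(21 + \frac{1}{- \frac{4}{9} + \frac{1}{9} \left(-6\right)}\right) \left(-58 - 20\right) = 15 - 5 \left(21 + \frac{1}{- \frac{4}{9} - \frac{2}{3}}\right) \left(-78\right) = 15 - 5 \left(21 + \frac{1}{- \frac{10}{9}}\right) \left(-78\right) = 15 - 5 \left(21 - \frac{9}{10}\right) \left(-78\right) = 15 - 5 \cdot \frac{201}{10} \left(-78\right) = 15 - -7839 = 15 + 7839 = 7854$)
$\sqrt{134 + o} + 171 = \sqrt{134 + 7854} + 171 = \sqrt{7988} + 171 = 2 \sqrt{1997} + 171 = 171 + 2 \sqrt{1997}$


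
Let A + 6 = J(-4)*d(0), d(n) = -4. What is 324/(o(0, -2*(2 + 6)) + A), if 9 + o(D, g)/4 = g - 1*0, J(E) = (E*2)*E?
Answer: -18/13 ≈ -1.3846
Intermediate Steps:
J(E) = 2*E**2 (J(E) = (2*E)*E = 2*E**2)
o(D, g) = -36 + 4*g (o(D, g) = -36 + 4*(g - 1*0) = -36 + 4*(g + 0) = -36 + 4*g)
A = -134 (A = -6 + (2*(-4)**2)*(-4) = -6 + (2*16)*(-4) = -6 + 32*(-4) = -6 - 128 = -134)
324/(o(0, -2*(2 + 6)) + A) = 324/((-36 + 4*(-2*(2 + 6))) - 134) = 324/((-36 + 4*(-2*8)) - 134) = 324/((-36 + 4*(-16)) - 134) = 324/((-36 - 64) - 134) = 324/(-100 - 134) = 324/(-234) = -1/234*324 = -18/13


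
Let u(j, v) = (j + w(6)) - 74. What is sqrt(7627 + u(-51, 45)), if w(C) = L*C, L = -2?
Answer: sqrt(7490) ≈ 86.545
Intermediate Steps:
w(C) = -2*C
u(j, v) = -86 + j (u(j, v) = (j - 2*6) - 74 = (j - 12) - 74 = (-12 + j) - 74 = -86 + j)
sqrt(7627 + u(-51, 45)) = sqrt(7627 + (-86 - 51)) = sqrt(7627 - 137) = sqrt(7490)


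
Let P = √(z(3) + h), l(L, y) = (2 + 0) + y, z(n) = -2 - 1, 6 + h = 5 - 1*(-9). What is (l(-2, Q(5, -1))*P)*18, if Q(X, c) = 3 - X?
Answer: 0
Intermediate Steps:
h = 8 (h = -6 + (5 - 1*(-9)) = -6 + (5 + 9) = -6 + 14 = 8)
z(n) = -3
l(L, y) = 2 + y
P = √5 (P = √(-3 + 8) = √5 ≈ 2.2361)
(l(-2, Q(5, -1))*P)*18 = ((2 + (3 - 1*5))*√5)*18 = ((2 + (3 - 5))*√5)*18 = ((2 - 2)*√5)*18 = (0*√5)*18 = 0*18 = 0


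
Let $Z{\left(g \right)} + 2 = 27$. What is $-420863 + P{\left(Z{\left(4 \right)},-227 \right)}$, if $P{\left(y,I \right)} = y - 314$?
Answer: $-421152$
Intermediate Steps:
$Z{\left(g \right)} = 25$ ($Z{\left(g \right)} = -2 + 27 = 25$)
$P{\left(y,I \right)} = -314 + y$ ($P{\left(y,I \right)} = y - 314 = -314 + y$)
$-420863 + P{\left(Z{\left(4 \right)},-227 \right)} = -420863 + \left(-314 + 25\right) = -420863 - 289 = -421152$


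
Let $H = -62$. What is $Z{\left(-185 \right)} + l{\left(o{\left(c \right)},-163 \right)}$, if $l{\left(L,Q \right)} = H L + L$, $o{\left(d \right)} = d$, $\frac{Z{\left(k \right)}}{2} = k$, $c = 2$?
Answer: $-492$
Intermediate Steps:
$Z{\left(k \right)} = 2 k$
$l{\left(L,Q \right)} = - 61 L$ ($l{\left(L,Q \right)} = - 62 L + L = - 61 L$)
$Z{\left(-185 \right)} + l{\left(o{\left(c \right)},-163 \right)} = 2 \left(-185\right) - 122 = -370 - 122 = -492$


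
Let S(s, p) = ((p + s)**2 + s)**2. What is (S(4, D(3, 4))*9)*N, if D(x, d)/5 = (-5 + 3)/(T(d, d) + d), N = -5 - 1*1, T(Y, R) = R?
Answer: -924075/128 ≈ -7219.3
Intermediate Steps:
N = -6 (N = -5 - 1 = -6)
D(x, d) = -5/d (D(x, d) = 5*((-5 + 3)/(d + d)) = 5*(-2*1/(2*d)) = 5*(-1/d) = -5/d)
S(s, p) = (s + (p + s)**2)**2
(S(4, D(3, 4))*9)*N = ((4 + (-5/4 + 4)**2)**2*9)*(-6) = ((4 + (11/4)**2)**2*9)*(-6) = ((4 + 121/16)**2*9)*(-6) = ((185/16)**2*9)*(-6) = ((34225/256)*9)*(-6) = (308025/256)*(-6) = -924075/128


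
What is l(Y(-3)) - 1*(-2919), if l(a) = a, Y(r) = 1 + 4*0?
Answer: 2920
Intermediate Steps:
Y(r) = 1 (Y(r) = 1 + 0 = 1)
l(Y(-3)) - 1*(-2919) = 1 - 1*(-2919) = 1 + 2919 = 2920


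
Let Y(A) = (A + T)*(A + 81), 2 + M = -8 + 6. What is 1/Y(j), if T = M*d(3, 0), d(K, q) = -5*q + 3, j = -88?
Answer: 1/700 ≈ 0.0014286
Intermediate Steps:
d(K, q) = 3 - 5*q
M = -4 (M = -2 + (-8 + 6) = -2 - 2 = -4)
T = -12 (T = -4*(3 - 5*0) = -4*(3 + 0) = -4*3 = -12)
Y(A) = (-12 + A)*(81 + A) (Y(A) = (A - 12)*(A + 81) = (-12 + A)*(81 + A))
1/Y(j) = 1/(-972 + (-88)² + 69*(-88)) = 1/(-972 + 7744 - 6072) = 1/700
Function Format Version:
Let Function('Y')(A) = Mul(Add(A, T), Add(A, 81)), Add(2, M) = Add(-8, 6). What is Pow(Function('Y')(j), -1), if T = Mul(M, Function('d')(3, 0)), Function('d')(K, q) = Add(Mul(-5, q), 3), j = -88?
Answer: Rational(1, 700) ≈ 0.0014286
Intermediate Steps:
Function('d')(K, q) = Add(3, Mul(-5, q))
M = -4 (M = Add(-2, Add(-8, 6)) = Add(-2, -2) = -4)
T = -12 (T = Mul(-4, Add(3, Mul(-5, 0))) = Mul(-4, Add(3, 0)) = Mul(-4, 3) = -12)
Function('Y')(A) = Mul(Add(-12, A), Add(81, A)) (Function('Y')(A) = Mul(Add(A, -12), Add(A, 81)) = Mul(Add(-12, A), Add(81, A)))
Pow(Function('Y')(j), -1) = Pow(Add(-972, Pow(-88, 2), Mul(69, -88)), -1) = Pow(Add(-972, 7744, -6072), -1) = Pow(700, -1) = Rational(1, 700)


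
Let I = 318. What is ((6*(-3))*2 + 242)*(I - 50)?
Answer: 55208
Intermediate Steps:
((6*(-3))*2 + 242)*(I - 50) = ((6*(-3))*2 + 242)*(318 - 50) = (-18*2 + 242)*268 = (-36 + 242)*268 = 206*268 = 55208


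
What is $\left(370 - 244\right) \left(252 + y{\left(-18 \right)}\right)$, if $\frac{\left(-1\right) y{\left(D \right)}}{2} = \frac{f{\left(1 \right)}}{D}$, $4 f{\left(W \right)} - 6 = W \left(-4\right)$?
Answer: $31759$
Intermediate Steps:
$f{\left(W \right)} = \frac{3}{2} - W$ ($f{\left(W \right)} = \frac{3}{2} + \frac{W \left(-4\right)}{4} = \frac{3}{2} + \frac{\left(-4\right) W}{4} = \frac{3}{2} - W$)
$y{\left(D \right)} = - \frac{1}{D}$ ($y{\left(D \right)} = - 2 \frac{\frac{3}{2} - 1}{D} = - 2 \frac{1}{2 D} = - \frac{1}{D}$)
$\left(370 - 244\right) \left(252 + y{\left(-18 \right)}\right) = \left(370 - 244\right) \left(252 - \frac{1}{-18}\right) = 126 \left(252 - - \frac{1}{18}\right) = 126 \left(252 + \frac{1}{18}\right) = 126 \cdot \frac{4537}{18} = 31759$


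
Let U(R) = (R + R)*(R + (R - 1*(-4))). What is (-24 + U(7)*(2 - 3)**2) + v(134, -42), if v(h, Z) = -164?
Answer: 64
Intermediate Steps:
U(R) = 2*R*(4 + 2*R) (U(R) = (2*R)*(R + (R + 4)) = (2*R)*(R + (4 + R)) = (2*R)*(4 + 2*R) = 2*R*(4 + 2*R))
(-24 + U(7)*(2 - 3)**2) + v(134, -42) = (-24 + (4*7*(2 + 7))*(2 - 3)**2) - 164 = (-24 + (4*7*9)*(-1)**2) - 164 = (-24 + 252*1) - 164 = (-24 + 252) - 164 = 228 - 164 = 64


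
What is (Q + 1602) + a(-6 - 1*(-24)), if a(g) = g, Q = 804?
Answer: 2424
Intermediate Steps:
(Q + 1602) + a(-6 - 1*(-24)) = (804 + 1602) + (-6 - 1*(-24)) = 2406 + (-6 + 24) = 2406 + 18 = 2424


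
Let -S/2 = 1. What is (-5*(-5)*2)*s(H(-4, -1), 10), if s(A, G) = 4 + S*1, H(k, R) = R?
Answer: 100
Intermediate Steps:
S = -2 (S = -2*1 = -2)
s(A, G) = 2 (s(A, G) = 4 - 2*1 = 4 - 2 = 2)
(-5*(-5)*2)*s(H(-4, -1), 10) = (-5*(-5)*2)*2 = (25*2)*2 = 50*2 = 100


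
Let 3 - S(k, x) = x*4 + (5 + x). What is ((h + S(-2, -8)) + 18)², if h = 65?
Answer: 14641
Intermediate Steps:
S(k, x) = -2 - 5*x (S(k, x) = 3 - (x*4 + (5 + x)) = 3 - (4*x + (5 + x)) = 3 - (5 + 5*x) = 3 + (-5 - 5*x) = -2 - 5*x)
((h + S(-2, -8)) + 18)² = ((65 + (-2 - 5*(-8))) + 18)² = ((65 + (-2 + 40)) + 18)² = ((65 + 38) + 18)² = (103 + 18)² = 121² = 14641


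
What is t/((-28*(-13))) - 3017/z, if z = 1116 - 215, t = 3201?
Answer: 1785913/327964 ≈ 5.4455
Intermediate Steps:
z = 901
t/((-28*(-13))) - 3017/z = 3201/((-28*(-13))) - 3017/901 = 3201/364 - 3017*1/901 = 3201*(1/364) - 3017/901 = 3201/364 - 3017/901 = 1785913/327964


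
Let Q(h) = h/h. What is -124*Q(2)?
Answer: -124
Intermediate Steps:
Q(h) = 1
-124*Q(2) = -124*1 = -124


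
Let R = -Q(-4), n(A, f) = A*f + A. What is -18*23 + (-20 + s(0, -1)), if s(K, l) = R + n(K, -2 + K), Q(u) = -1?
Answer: -433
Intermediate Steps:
n(A, f) = A + A*f
R = 1 (R = -1*(-1) = 1)
s(K, l) = 1 + K*(-1 + K) (s(K, l) = 1 + K*(1 + (-2 + K)) = 1 + K*(-1 + K))
-18*23 + (-20 + s(0, -1)) = -18*23 + (-20 + (1 + 0*(-1 + 0))) = -414 + (-20 + (1 + 0*(-1))) = -414 + (-20 + (1 + 0)) = -414 + (-20 + 1) = -414 - 19 = -433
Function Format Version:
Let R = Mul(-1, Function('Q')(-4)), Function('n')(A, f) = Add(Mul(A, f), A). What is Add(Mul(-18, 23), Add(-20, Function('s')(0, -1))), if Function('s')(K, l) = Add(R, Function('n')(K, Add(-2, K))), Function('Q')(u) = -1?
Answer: -433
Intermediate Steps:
Function('n')(A, f) = Add(A, Mul(A, f))
R = 1 (R = Mul(-1, -1) = 1)
Function('s')(K, l) = Add(1, Mul(K, Add(-1, K))) (Function('s')(K, l) = Add(1, Mul(K, Add(1, Add(-2, K)))) = Add(1, Mul(K, Add(-1, K))))
Add(Mul(-18, 23), Add(-20, Function('s')(0, -1))) = Add(Mul(-18, 23), Add(-20, Add(1, Mul(0, Add(-1, 0))))) = Add(-414, Add(-20, Add(1, Mul(0, -1)))) = Add(-414, Add(-20, Add(1, 0))) = Add(-414, Add(-20, 1)) = Add(-414, -19) = -433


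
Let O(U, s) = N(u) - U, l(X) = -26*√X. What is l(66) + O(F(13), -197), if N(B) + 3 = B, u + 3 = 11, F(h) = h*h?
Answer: -164 - 26*√66 ≈ -375.23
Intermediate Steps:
F(h) = h²
u = 8 (u = -3 + 11 = 8)
N(B) = -3 + B
O(U, s) = 5 - U (O(U, s) = (-3 + 8) - U = 5 - U)
l(66) + O(F(13), -197) = -26*√66 + (5 - 1*13²) = -26*√66 + (5 - 1*169) = -26*√66 + (5 - 169) = -26*√66 - 164 = -164 - 26*√66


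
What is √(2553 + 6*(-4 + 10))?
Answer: √2589 ≈ 50.882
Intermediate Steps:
√(2553 + 6*(-4 + 10)) = √(2553 + 6*6) = √(2553 + 36) = √2589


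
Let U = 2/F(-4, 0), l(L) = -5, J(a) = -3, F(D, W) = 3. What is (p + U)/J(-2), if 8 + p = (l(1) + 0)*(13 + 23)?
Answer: 562/9 ≈ 62.444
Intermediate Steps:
p = -188 (p = -8 + (-5 + 0)*(13 + 23) = -8 - 5*36 = -8 - 180 = -188)
U = ⅔ (U = 2/3 = 2*(⅓) = ⅔ ≈ 0.66667)
(p + U)/J(-2) = (-188 + ⅔)/(-3) = -⅓*(-562/3) = 562/9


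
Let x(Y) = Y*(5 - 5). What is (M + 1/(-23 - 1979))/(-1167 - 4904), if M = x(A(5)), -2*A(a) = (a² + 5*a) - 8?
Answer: 1/12154142 ≈ 8.2277e-8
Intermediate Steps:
A(a) = 4 - 5*a/2 - a²/2 (A(a) = -((a² + 5*a) - 8)/2 = -(-8 + a² + 5*a)/2 = 4 - 5*a/2 - a²/2)
x(Y) = 0 (x(Y) = Y*0 = 0)
M = 0
(M + 1/(-23 - 1979))/(-1167 - 4904) = (0 + 1/(-23 - 1979))/(-1167 - 4904) = (0 + 1/(-2002))/(-6071) = (0 - 1/2002)*(-1/6071) = -1/2002*(-1/6071) = 1/12154142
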